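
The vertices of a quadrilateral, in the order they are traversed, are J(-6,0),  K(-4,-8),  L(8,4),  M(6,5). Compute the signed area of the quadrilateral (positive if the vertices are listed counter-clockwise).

Apply the surveyor's formula: 2A = Σ (x_i·y_{i+1} − x_{i+1}·y_i), indices taken mod 4.
J→K: (-6)(-8) − (-4)(0) = 48
K→L: (-4)(4) − (8)(-8) = 48
L→M: (8)(5) − (6)(4) = 16
M→J: (6)(0) − (-6)(5) = 30
Σ = 142
Signed area = Σ/2 = 71 (positive ⇒ counter-clockwise traversal).

71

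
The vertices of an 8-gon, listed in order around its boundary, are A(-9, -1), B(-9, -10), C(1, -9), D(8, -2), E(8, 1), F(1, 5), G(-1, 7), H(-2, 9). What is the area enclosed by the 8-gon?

Apply the surveyor's formula: 2A = Σ (x_i·y_{i+1} − x_{i+1}·y_i), indices taken mod 8.
Σ = (81) + (91) + (70) + (24) + (39) + (12) + (5) + (83) = 405
Area = |Σ|/2 = 202.5.

202.5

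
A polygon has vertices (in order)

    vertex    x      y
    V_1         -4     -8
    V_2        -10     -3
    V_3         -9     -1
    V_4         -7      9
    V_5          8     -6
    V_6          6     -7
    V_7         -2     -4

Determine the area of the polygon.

130.5

Σ = (-68) + (-17) + (-88) + (-30) + (-20) + (-38) + (0) = -261
Area = |Σ|/2 = 130.5.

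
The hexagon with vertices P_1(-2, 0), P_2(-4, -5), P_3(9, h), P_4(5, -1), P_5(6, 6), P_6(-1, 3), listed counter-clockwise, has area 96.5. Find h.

-9

The doubled signed area Σ (x_i y_{i+1} − x_{i+1} y_i) is linear in h.
With h=0 it equals 112; the coefficient of h is -9 (from the two edges through P_3).
So -9·h + 112 = 2·96.5 = 193 ⇒ h = -9.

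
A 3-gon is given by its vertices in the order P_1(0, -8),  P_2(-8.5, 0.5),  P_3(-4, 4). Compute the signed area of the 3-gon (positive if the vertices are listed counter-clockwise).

Apply the shoelace (surveyor's) formula: 2A = Σ (x_i·y_{i+1} − x_{i+1}·y_i), indices taken mod 3.
Σ = (-68) + (-32) + (32) = -68
Signed area = Σ/2 = -34 (negative ⇒ clockwise traversal).

-34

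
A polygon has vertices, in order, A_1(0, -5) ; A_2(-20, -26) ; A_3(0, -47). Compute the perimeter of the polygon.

|A_1A_2| = √((-20)² + (-21)²) = √841 = 29
|A_2A_3| = √((20)² + (-21)²) = √841 = 29
|A_3A_1| = √((0)² + (42)²) = √1764 = 42
Perimeter = 29 + 29 + 42 = 100.

100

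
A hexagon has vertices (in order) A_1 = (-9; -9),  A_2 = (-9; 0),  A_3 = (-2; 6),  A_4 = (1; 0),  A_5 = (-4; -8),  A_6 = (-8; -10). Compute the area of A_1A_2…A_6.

95.5

Apply the shoelace (surveyor's) formula: 2A = Σ (x_i·y_{i+1} − x_{i+1}·y_i), indices taken mod 6.
Cross-terms: -81, -54, -6, -8, -24, -18  ⇒  Σ = -191
Area = |Σ|/2 = 95.5.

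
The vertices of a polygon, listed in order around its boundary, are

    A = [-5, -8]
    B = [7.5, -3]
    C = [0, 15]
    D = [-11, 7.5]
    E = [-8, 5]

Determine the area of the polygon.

Apply Gauss's area formula: 2A = Σ (x_i·y_{i+1} − x_{i+1}·y_i), indices taken mod 5.
Σ = (75) + (112.5) + (165) + (5) + (89) = 446.5
Area = |Σ|/2 = 223.25.

223.25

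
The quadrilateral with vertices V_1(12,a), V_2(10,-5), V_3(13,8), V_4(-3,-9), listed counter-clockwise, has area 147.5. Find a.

Write out the shoelace sum; only the two edges meeting at V_1 involve a:
2·Area = [((-3)·a − 12·(-9)) + (12·(-5) − 10·a)] + 52
       = -13·a + 100 = 295
⇒ a = -15.

-15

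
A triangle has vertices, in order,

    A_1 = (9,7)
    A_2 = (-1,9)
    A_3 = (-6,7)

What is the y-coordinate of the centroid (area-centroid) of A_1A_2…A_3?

Apply the shoelace (surveyor's) formula. First the cross-terms c_i = x_i·y_{i+1} − x_{i+1}·y_i:
  88, 47, -105  ⇒  2A = 30, A = 15.
Then Σ (y_i + y_{i+1})·c_i = 690, so ȳ = 690 / (6·15) = 23/3.

23/3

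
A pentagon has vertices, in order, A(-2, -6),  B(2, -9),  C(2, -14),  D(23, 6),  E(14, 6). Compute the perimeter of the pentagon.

|AB| = √((4)² + (-3)²) = √25 = 5
|BC| = √((0)² + (-5)²) = √25 = 5
|CD| = √((21)² + (20)²) = √841 = 29
|DE| = √((-9)² + (0)²) = √81 = 9
|EA| = √((-16)² + (-12)²) = √400 = 20
Perimeter = 5 + 5 + 29 + 9 + 20 = 68.

68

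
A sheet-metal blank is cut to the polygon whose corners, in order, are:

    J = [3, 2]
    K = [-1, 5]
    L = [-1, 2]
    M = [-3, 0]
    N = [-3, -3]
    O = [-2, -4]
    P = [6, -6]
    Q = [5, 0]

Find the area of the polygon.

58.5

Σ = (17) + (3) + (6) + (9) + (6) + (36) + (30) + (10) = 117
Area = |Σ|/2 = 58.5.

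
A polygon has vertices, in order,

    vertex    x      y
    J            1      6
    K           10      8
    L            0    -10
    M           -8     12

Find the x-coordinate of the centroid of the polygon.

Apply the surveyor's formula. First the cross-terms c_i = x_i·y_{i+1} − x_{i+1}·y_i:
  -52, -100, -80, -60  ⇒  2A = -292, A = -146.
Then Σ (x_i + x_{i+1})·c_i = -512, so x̄ = -512 / (6·(-146)) = 128/219.

128/219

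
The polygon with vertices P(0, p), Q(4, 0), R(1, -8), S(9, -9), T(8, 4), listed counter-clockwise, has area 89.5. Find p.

Write out the shoelace sum; only the two edges meeting at P involve p:
2·Area = [(8·p − 0·4) + (0·0 − 4·p)] + 139
       = 4·p + 139 = 179
⇒ p = 10.

10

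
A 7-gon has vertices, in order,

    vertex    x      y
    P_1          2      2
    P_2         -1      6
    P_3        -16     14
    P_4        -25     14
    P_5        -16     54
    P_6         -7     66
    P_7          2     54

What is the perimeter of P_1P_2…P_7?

|P_1P_2| = √((-3)² + (4)²) = √25 = 5
|P_2P_3| = √((-15)² + (8)²) = √289 = 17
|P_3P_4| = √((-9)² + (0)²) = √81 = 9
|P_4P_5| = √((9)² + (40)²) = √1681 = 41
|P_5P_6| = √((9)² + (12)²) = √225 = 15
|P_6P_7| = √((9)² + (-12)²) = √225 = 15
|P_7P_1| = √((0)² + (-52)²) = √2704 = 52
Perimeter = 5 + 17 + 9 + 41 + 15 + 15 + 52 = 154.

154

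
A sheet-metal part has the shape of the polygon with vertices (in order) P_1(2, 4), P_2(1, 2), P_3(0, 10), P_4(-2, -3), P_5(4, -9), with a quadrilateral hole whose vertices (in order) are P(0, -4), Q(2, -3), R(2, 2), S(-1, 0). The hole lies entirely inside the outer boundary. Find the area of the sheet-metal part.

35

Outer boundary:
Σ = (0) + (10) + (20) + (30) + (34) = 94
Area = |Σ|/2 = 47.
Hole:
Apply the shoelace (surveyor's) formula: 2A = Σ (x_i·y_{i+1} − x_{i+1}·y_i), indices taken mod 4.
Σ = (8) + (10) + (2) + (4) = 24
Area = |Σ|/2 = 12.
Net area = 47 − 12 = 35.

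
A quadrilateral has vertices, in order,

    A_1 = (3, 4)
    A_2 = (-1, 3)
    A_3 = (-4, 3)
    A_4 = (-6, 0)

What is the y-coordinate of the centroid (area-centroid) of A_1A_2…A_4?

103/48

Apply the surveyor's formula. First the cross-terms c_i = x_i·y_{i+1} − x_{i+1}·y_i:
  13, 9, 18, -24  ⇒  2A = 16, A = 8.
Then Σ (y_i + y_{i+1})·c_i = 103, so ȳ = 103 / (6·8) = 103/48.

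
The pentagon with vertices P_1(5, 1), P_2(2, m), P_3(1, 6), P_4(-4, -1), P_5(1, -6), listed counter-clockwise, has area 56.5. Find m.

Write out the shoelace sum; only the two edges meeting at P_2 involve m:
2·Area = [(5·m − 2·1) + (2·6 − 1·m)] + 79
       = 4·m + 89 = 113
⇒ m = 6.

6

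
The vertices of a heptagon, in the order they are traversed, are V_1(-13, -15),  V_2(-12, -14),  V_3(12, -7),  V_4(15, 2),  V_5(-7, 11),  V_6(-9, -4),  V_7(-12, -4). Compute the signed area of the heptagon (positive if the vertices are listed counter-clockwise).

Apply the shoelace formula: 2A = Σ (x_i·y_{i+1} − x_{i+1}·y_i), indices taken mod 7.
Cross-terms: 2, 252, 129, 179, 127, -12, 128  ⇒  Σ = 805
Signed area = Σ/2 = 402.5 (positive ⇒ counter-clockwise traversal).

402.5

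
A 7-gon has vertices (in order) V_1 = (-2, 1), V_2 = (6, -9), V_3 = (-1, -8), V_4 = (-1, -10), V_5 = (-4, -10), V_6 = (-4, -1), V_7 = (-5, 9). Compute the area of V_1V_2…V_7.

68.5

Apply the surveyor's formula: 2A = Σ (x_i·y_{i+1} − x_{i+1}·y_i), indices taken mod 7.
Σ = (12) + (-57) + (2) + (-30) + (-36) + (-41) + (13) = -137
Area = |Σ|/2 = 68.5.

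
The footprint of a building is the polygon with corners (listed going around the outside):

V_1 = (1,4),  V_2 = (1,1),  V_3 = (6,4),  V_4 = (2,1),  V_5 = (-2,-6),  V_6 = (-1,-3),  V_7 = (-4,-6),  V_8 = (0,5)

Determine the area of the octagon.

Apply Gauss's area formula: 2A = Σ (x_i·y_{i+1} − x_{i+1}·y_i), indices taken mod 8.
V_1→V_2: (1)(1) − (1)(4) = -3
V_2→V_3: (1)(4) − (6)(1) = -2
V_3→V_4: (6)(1) − (2)(4) = -2
V_4→V_5: (2)(-6) − (-2)(1) = -10
V_5→V_6: (-2)(-3) − (-1)(-6) = 0
V_6→V_7: (-1)(-6) − (-4)(-3) = -6
V_7→V_8: (-4)(5) − (0)(-6) = -20
V_8→V_1: (0)(4) − (1)(5) = -5
Σ = -48
Area = |Σ|/2 = 24.

24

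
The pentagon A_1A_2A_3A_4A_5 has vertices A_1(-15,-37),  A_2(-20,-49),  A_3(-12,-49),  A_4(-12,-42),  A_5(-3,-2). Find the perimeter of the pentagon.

106

|A_1A_2| = √((-5)² + (-12)²) = √169 = 13
|A_2A_3| = √((8)² + (0)²) = √64 = 8
|A_3A_4| = √((0)² + (7)²) = √49 = 7
|A_4A_5| = √((9)² + (40)²) = √1681 = 41
|A_5A_1| = √((-12)² + (-35)²) = √1369 = 37
Perimeter = 13 + 8 + 7 + 41 + 37 = 106.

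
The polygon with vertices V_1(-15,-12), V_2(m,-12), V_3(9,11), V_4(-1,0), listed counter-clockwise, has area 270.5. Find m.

10

The doubled signed area Σ (x_i y_{i+1} − x_{i+1} y_i) is linear in m.
With m=0 it equals 311; the coefficient of m is 23 (from the two edges through V_2).
So 23·m + 311 = 2·270.5 = 541 ⇒ m = 10.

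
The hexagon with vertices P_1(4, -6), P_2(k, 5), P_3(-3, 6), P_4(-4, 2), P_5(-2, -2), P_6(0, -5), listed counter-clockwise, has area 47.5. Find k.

0

Write out the shoelace sum; only the two edges meeting at P_2 involve k:
2·Area = [(4·5 − k·(-6)) + (k·6 − (-3)·5)] + 60
       = 12·k + 95 = 95
⇒ k = 0.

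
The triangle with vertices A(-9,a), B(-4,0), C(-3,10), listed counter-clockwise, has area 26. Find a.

Write out the shoelace sum; only the two edges meeting at A involve a:
2·Area = [((-3)·a − (-9)·10) + ((-9)·0 − (-4)·a)] + -40
       = 1·a + 50 = 52
⇒ a = 2.

2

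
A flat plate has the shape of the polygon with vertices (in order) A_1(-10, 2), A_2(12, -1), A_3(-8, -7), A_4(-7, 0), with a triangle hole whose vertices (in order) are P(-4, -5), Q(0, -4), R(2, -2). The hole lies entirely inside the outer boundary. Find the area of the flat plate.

Outer boundary:
Cross-terms: -14, -92, -49, -14  ⇒  Σ = -169
Area = |Σ|/2 = 84.5.
Hole:
Apply the shoelace formula: 2A = Σ (x_i·y_{i+1} − x_{i+1}·y_i), indices taken mod 3.
P→Q: (-4)(-4) − (0)(-5) = 16
Q→R: (0)(-2) − (2)(-4) = 8
R→P: (2)(-5) − (-4)(-2) = -18
Σ = 6
Area = |Σ|/2 = 3.
Net area = 84.5 − 3 = 81.5.

81.5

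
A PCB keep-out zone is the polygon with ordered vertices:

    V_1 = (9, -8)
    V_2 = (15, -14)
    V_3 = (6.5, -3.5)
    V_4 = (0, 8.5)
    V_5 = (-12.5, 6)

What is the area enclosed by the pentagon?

Apply Gauss's area formula: 2A = Σ (x_i·y_{i+1} − x_{i+1}·y_i), indices taken mod 5.
Σ = (-6) + (38.5) + (55.25) + (106.25) + (46) = 240
Area = |Σ|/2 = 120.

120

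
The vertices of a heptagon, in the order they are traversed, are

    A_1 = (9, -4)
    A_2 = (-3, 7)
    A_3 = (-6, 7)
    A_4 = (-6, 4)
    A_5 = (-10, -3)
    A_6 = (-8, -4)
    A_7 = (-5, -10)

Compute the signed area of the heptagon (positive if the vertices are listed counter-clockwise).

167

Apply the surveyor's formula: 2A = Σ (x_i·y_{i+1} − x_{i+1}·y_i), indices taken mod 7.
Σ = (51) + (21) + (18) + (58) + (16) + (60) + (110) = 334
Signed area = Σ/2 = 167 (positive ⇒ counter-clockwise traversal).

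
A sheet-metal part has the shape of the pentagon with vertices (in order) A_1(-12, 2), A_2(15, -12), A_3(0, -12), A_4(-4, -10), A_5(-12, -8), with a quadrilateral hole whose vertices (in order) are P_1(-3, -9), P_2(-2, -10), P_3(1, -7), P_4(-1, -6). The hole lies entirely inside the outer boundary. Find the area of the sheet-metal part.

Outer boundary:
Apply Gauss's area formula: 2A = Σ (x_i·y_{i+1} − x_{i+1}·y_i), indices taken mod 5.
Cross-terms: 114, -180, -48, -88, -120  ⇒  Σ = -322
Area = |Σ|/2 = 161.
Hole:
Cross-terms: 12, 24, -13, -9  ⇒  Σ = 14
Area = |Σ|/2 = 7.
Net area = 161 − 7 = 154.

154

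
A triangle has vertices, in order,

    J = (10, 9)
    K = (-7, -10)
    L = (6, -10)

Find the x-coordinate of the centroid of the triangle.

Apply the shoelace formula. First the cross-terms c_i = x_i·y_{i+1} − x_{i+1}·y_i:
  -37, 130, 154  ⇒  2A = 247, A = 123.5.
Then Σ (x_i + x_{i+1})·c_i = 2223, so x̄ = 2223 / (6·123.5) = 3.

3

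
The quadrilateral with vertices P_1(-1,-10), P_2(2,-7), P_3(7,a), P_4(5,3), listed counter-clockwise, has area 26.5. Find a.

-1

The doubled signed area Σ (x_i y_{i+1} − x_{i+1} y_i) is linear in a.
With a=0 it equals 50; the coefficient of a is -3 (from the two edges through P_3).
So -3·a + 50 = 2·26.5 = 53 ⇒ a = -1.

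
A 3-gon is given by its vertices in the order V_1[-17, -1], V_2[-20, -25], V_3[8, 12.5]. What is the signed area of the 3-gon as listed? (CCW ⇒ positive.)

Apply the shoelace (surveyor's) formula: 2A = Σ (x_i·y_{i+1} − x_{i+1}·y_i), indices taken mod 3.
Cross-terms: 405, -50, 204.5  ⇒  Σ = 559.5
Signed area = Σ/2 = 279.75 (positive ⇒ counter-clockwise traversal).

279.75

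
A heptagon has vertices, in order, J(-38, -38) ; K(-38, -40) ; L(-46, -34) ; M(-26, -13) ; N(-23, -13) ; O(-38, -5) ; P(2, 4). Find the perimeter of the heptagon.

160

|JK| = √((0)² + (-2)²) = √4 = 2
|KL| = √((-8)² + (6)²) = √100 = 10
|LM| = √((20)² + (21)²) = √841 = 29
|MN| = √((3)² + (0)²) = √9 = 3
|NO| = √((-15)² + (8)²) = √289 = 17
|OP| = √((40)² + (9)²) = √1681 = 41
|PJ| = √((-40)² + (-42)²) = √3364 = 58
Perimeter = 2 + 10 + 29 + 3 + 17 + 41 + 58 = 160.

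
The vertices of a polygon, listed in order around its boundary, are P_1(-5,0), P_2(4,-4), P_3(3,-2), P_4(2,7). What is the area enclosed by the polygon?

42

Apply the surveyor's formula: 2A = Σ (x_i·y_{i+1} − x_{i+1}·y_i), indices taken mod 4.
Σ = (20) + (4) + (25) + (35) = 84
Area = |Σ|/2 = 42.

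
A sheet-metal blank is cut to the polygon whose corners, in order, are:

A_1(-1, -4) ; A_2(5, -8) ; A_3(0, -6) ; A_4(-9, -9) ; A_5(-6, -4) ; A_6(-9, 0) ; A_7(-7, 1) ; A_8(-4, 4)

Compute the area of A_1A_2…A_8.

Apply the surveyor's formula: 2A = Σ (x_i·y_{i+1} − x_{i+1}·y_i), indices taken mod 8.
Σ = (28) + (-30) + (-54) + (-18) + (-36) + (-9) + (-24) + (20) = -123
Area = |Σ|/2 = 61.5.

61.5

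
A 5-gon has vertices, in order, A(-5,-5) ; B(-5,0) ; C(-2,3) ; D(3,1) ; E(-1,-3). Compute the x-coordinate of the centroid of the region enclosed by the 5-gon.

Apply the surveyor's formula. First the cross-terms c_i = x_i·y_{i+1} − x_{i+1}·y_i:
  -25, -15, -11, -8, -10  ⇒  2A = -69, A = -34.5.
Then Σ (x_i + x_{i+1})·c_i = 388, so x̄ = 388 / (6·(-34.5)) = -388/207.

-388/207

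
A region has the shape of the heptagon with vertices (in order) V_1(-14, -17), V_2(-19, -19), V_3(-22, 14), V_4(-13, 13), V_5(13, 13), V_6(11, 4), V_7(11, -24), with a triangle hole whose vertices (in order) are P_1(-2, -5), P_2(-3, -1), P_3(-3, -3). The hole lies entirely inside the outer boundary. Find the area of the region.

Outer boundary:
Apply the shoelace formula: 2A = Σ (x_i·y_{i+1} − x_{i+1}·y_i), indices taken mod 7.
Σ = (-57) + (-684) + (-104) + (-338) + (-91) + (-308) + (-523) = -2105
Area = |Σ|/2 = 1052.5.
Hole:
Σ = (-13) + (6) + (9) = 2
Area = |Σ|/2 = 1.
Net area = 1052.5 − 1 = 1051.5.

1051.5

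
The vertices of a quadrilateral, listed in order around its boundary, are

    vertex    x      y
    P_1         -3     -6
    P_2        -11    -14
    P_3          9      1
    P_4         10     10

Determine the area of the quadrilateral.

Apply the shoelace formula: 2A = Σ (x_i·y_{i+1} − x_{i+1}·y_i), indices taken mod 4.
P_1→P_2: (-3)(-14) − (-11)(-6) = -24
P_2→P_3: (-11)(1) − (9)(-14) = 115
P_3→P_4: (9)(10) − (10)(1) = 80
P_4→P_1: (10)(-6) − (-3)(10) = -30
Σ = 141
Area = |Σ|/2 = 70.5.

70.5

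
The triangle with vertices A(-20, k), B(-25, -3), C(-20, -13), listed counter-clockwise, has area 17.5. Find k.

The doubled signed area Σ (x_i y_{i+1} − x_{i+1} y_i) is linear in k.
With k=0 it equals 65; the coefficient of k is 5 (from the two edges through A).
So 5·k + 65 = 2·17.5 = 35 ⇒ k = -6.

-6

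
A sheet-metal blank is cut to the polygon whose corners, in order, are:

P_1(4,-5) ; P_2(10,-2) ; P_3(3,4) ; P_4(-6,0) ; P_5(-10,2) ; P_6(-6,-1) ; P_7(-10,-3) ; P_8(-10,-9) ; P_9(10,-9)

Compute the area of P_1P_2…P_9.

Σ = (42) + (46) + (24) + (-12) + (22) + (8) + (60) + (180) + (-14) = 356
Area = |Σ|/2 = 178.

178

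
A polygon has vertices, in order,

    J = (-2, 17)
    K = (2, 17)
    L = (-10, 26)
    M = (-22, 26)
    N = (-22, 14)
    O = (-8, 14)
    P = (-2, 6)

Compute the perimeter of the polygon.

|JK| = √((4)² + (0)²) = √16 = 4
|KL| = √((-12)² + (9)²) = √225 = 15
|LM| = √((-12)² + (0)²) = √144 = 12
|MN| = √((0)² + (-12)²) = √144 = 12
|NO| = √((14)² + (0)²) = √196 = 14
|OP| = √((6)² + (-8)²) = √100 = 10
|PJ| = √((0)² + (11)²) = √121 = 11
Perimeter = 4 + 15 + 12 + 12 + 14 + 10 + 11 = 78.

78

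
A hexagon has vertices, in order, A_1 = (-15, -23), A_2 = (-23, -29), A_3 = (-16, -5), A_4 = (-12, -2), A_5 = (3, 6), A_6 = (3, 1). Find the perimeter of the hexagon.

92

|A_1A_2| = √((-8)² + (-6)²) = √100 = 10
|A_2A_3| = √((7)² + (24)²) = √625 = 25
|A_3A_4| = √((4)² + (3)²) = √25 = 5
|A_4A_5| = √((15)² + (8)²) = √289 = 17
|A_5A_6| = √((0)² + (-5)²) = √25 = 5
|A_6A_1| = √((-18)² + (-24)²) = √900 = 30
Perimeter = 10 + 25 + 5 + 17 + 5 + 30 = 92.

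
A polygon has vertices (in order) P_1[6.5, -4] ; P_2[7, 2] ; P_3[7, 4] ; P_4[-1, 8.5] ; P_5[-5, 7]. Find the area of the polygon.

64.25

Apply the shoelace formula: 2A = Σ (x_i·y_{i+1} − x_{i+1}·y_i), indices taken mod 5.
P_1→P_2: (6.5)(2) − (7)(-4) = 41
P_2→P_3: (7)(4) − (7)(2) = 14
P_3→P_4: (7)(8.5) − (-1)(4) = 63.5
P_4→P_5: (-1)(7) − (-5)(8.5) = 35.5
P_5→P_1: (-5)(-4) − (6.5)(7) = -25.5
Σ = 128.5
Area = |Σ|/2 = 64.25.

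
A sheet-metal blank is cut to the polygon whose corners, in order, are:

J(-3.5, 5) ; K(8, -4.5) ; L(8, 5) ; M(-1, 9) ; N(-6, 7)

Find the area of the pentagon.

85.125

Apply the surveyor's formula: 2A = Σ (x_i·y_{i+1} − x_{i+1}·y_i), indices taken mod 5.
Σ = (-24.25) + (76) + (77) + (47) + (-5.5) = 170.25
Area = |Σ|/2 = 85.125.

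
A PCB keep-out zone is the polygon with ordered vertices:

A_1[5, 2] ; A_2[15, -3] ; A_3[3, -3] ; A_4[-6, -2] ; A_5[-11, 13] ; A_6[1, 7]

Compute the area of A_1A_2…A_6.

164

Apply Gauss's area formula: 2A = Σ (x_i·y_{i+1} − x_{i+1}·y_i), indices taken mod 6.
Σ = (-45) + (-36) + (-24) + (-100) + (-90) + (-33) = -328
Area = |Σ|/2 = 164.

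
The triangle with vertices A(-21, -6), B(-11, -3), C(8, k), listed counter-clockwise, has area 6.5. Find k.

4

The doubled signed area Σ (x_i y_{i+1} − x_{i+1} y_i) is linear in k.
With k=0 it equals -27; the coefficient of k is 10 (from the two edges through C).
So 10·k + -27 = 2·6.5 = 13 ⇒ k = 4.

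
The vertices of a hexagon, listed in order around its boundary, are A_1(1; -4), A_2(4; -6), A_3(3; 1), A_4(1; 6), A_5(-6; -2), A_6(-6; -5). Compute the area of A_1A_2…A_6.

65

Apply the surveyor's formula: 2A = Σ (x_i·y_{i+1} − x_{i+1}·y_i), indices taken mod 6.
Σ = (10) + (22) + (17) + (34) + (18) + (29) = 130
Area = |Σ|/2 = 65.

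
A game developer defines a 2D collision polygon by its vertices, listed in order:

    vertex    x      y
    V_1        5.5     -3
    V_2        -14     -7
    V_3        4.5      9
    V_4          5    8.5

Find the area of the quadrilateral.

121.75

Apply Gauss's area formula: 2A = Σ (x_i·y_{i+1} − x_{i+1}·y_i), indices taken mod 4.
Σ = (-80.5) + (-94.5) + (-6.75) + (-61.75) = -243.5
Area = |Σ|/2 = 121.75.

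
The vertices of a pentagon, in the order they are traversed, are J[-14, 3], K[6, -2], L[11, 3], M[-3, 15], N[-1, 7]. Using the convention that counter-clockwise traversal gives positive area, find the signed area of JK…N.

Σ = (10) + (40) + (174) + (-6) + (95) = 313
Signed area = Σ/2 = 156.5 (positive ⇒ counter-clockwise traversal).

156.5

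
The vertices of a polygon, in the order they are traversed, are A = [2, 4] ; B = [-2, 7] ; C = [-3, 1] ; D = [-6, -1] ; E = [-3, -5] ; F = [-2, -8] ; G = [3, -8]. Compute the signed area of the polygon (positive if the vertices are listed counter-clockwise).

Apply the surveyor's formula: 2A = Σ (x_i·y_{i+1} − x_{i+1}·y_i), indices taken mod 7.
A→B: (2)(7) − (-2)(4) = 22
B→C: (-2)(1) − (-3)(7) = 19
C→D: (-3)(-1) − (-6)(1) = 9
D→E: (-6)(-5) − (-3)(-1) = 27
E→F: (-3)(-8) − (-2)(-5) = 14
F→G: (-2)(-8) − (3)(-8) = 40
G→A: (3)(4) − (2)(-8) = 28
Σ = 159
Signed area = Σ/2 = 79.5 (positive ⇒ counter-clockwise traversal).

79.5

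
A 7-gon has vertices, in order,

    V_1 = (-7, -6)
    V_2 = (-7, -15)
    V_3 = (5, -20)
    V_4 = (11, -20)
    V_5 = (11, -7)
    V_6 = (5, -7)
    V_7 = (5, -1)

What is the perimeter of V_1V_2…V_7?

|V_1V_2| = √((0)² + (-9)²) = √81 = 9
|V_2V_3| = √((12)² + (-5)²) = √169 = 13
|V_3V_4| = √((6)² + (0)²) = √36 = 6
|V_4V_5| = √((0)² + (13)²) = √169 = 13
|V_5V_6| = √((-6)² + (0)²) = √36 = 6
|V_6V_7| = √((0)² + (6)²) = √36 = 6
|V_7V_1| = √((-12)² + (-5)²) = √169 = 13
Perimeter = 9 + 13 + 6 + 13 + 6 + 6 + 13 = 66.

66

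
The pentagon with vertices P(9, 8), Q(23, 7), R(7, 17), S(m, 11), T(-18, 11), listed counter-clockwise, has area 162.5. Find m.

Write out the shoelace sum; only the two edges meeting at S involve m:
2·Area = [(7·11 − m·17) + (m·11 − (-18)·11)] + -22
       = -6·m + 253 = 325
⇒ m = -12.

-12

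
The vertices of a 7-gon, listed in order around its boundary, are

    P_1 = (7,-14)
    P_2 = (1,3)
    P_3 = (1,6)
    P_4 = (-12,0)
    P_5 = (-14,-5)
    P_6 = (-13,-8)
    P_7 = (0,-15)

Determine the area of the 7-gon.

P_1→P_2: (7)(3) − (1)(-14) = 35
P_2→P_3: (1)(6) − (1)(3) = 3
P_3→P_4: (1)(0) − (-12)(6) = 72
P_4→P_5: (-12)(-5) − (-14)(0) = 60
P_5→P_6: (-14)(-8) − (-13)(-5) = 47
P_6→P_7: (-13)(-15) − (0)(-8) = 195
P_7→P_1: (0)(-14) − (7)(-15) = 105
Σ = 517
Area = |Σ|/2 = 258.5.

258.5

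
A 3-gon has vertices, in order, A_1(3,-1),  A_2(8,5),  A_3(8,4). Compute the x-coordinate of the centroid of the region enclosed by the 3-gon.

Apply Gauss's area formula. First the cross-terms c_i = x_i·y_{i+1} − x_{i+1}·y_i:
  23, -8, -20  ⇒  2A = -5, A = -2.5.
Then Σ (x_i + x_{i+1})·c_i = -95, so x̄ = -95 / (6·(-2.5)) = 19/3.

19/3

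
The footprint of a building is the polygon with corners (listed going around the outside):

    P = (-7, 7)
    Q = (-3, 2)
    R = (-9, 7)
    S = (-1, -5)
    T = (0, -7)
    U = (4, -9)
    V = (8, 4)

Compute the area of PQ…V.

Apply Gauss's area formula: 2A = Σ (x_i·y_{i+1} − x_{i+1}·y_i), indices taken mod 7.
Σ = (7) + (-3) + (52) + (7) + (28) + (88) + (84) = 263
Area = |Σ|/2 = 131.5.

131.5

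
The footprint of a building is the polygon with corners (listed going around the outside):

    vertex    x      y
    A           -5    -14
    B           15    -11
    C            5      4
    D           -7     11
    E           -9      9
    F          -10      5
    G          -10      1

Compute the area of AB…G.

364.5

Cross-terms: 265, 115, 83, 36, 45, 40, 145  ⇒  Σ = 729
Area = |Σ|/2 = 364.5.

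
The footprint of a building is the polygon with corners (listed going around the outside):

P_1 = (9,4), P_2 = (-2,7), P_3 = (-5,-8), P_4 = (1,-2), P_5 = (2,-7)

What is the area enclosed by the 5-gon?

104

P_1→P_2: (9)(7) − (-2)(4) = 71
P_2→P_3: (-2)(-8) − (-5)(7) = 51
P_3→P_4: (-5)(-2) − (1)(-8) = 18
P_4→P_5: (1)(-7) − (2)(-2) = -3
P_5→P_1: (2)(4) − (9)(-7) = 71
Σ = 208
Area = |Σ|/2 = 104.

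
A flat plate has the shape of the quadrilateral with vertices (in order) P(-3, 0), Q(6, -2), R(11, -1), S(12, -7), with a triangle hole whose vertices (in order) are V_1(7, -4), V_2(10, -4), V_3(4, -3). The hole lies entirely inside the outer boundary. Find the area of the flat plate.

30.5

Outer boundary:
Apply the surveyor's formula: 2A = Σ (x_i·y_{i+1} − x_{i+1}·y_i), indices taken mod 4.
Cross-terms: 6, 16, -65, -21  ⇒  Σ = -64
Area = |Σ|/2 = 32.
Hole:
Σ = (12) + (-14) + (5) = 3
Area = |Σ|/2 = 1.5.
Net area = 32 − 1.5 = 30.5.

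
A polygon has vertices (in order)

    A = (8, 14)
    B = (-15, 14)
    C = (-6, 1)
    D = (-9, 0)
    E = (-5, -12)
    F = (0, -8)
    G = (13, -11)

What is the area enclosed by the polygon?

Apply the shoelace formula: 2A = Σ (x_i·y_{i+1} − x_{i+1}·y_i), indices taken mod 7.
Cross-terms: 322, 69, 9, 108, 40, 104, 270  ⇒  Σ = 922
Area = |Σ|/2 = 461.

461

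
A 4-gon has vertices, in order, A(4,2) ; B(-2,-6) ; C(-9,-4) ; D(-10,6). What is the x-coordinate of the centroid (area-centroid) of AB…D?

-37/9

Apply the shoelace formula. First the cross-terms c_i = x_i·y_{i+1} − x_{i+1}·y_i:
  -20, -46, -94, -44  ⇒  2A = -204, A = -102.
Then Σ (x_i + x_{i+1})·c_i = 2516, so x̄ = 2516 / (6·(-102)) = -37/9.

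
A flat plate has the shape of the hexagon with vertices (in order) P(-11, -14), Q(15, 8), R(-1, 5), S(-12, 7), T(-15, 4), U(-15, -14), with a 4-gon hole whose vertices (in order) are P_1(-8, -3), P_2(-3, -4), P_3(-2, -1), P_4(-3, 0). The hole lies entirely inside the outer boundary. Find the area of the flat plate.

Outer boundary:
Apply the shoelace (surveyor's) formula: 2A = Σ (x_i·y_{i+1} − x_{i+1}·y_i), indices taken mod 6.
P→Q: (-11)(8) − (15)(-14) = 122
Q→R: (15)(5) − (-1)(8) = 83
R→S: (-1)(7) − (-12)(5) = 53
S→T: (-12)(4) − (-15)(7) = 57
T→U: (-15)(-14) − (-15)(4) = 270
U→P: (-15)(-14) − (-11)(-14) = 56
Σ = 641
Area = |Σ|/2 = 320.5.
Hole:
Apply the surveyor's formula: 2A = Σ (x_i·y_{i+1} − x_{i+1}·y_i), indices taken mod 4.
Σ = (23) + (-5) + (-3) + (9) = 24
Area = |Σ|/2 = 12.
Net area = 320.5 − 12 = 308.5.

308.5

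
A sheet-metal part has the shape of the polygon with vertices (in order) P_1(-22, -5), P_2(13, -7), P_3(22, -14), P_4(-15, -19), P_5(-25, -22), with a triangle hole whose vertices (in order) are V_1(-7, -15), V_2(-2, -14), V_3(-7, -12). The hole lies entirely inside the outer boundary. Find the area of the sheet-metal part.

463

Outer boundary:
Apply Gauss's area formula: 2A = Σ (x_i·y_{i+1} − x_{i+1}·y_i), indices taken mod 5.
Cross-terms: 219, -28, -628, -145, -359  ⇒  Σ = -941
Area = |Σ|/2 = 470.5.
Hole:
Apply the shoelace formula: 2A = Σ (x_i·y_{i+1} − x_{i+1}·y_i), indices taken mod 3.
Σ = (68) + (-74) + (21) = 15
Area = |Σ|/2 = 7.5.
Net area = 470.5 − 7.5 = 463.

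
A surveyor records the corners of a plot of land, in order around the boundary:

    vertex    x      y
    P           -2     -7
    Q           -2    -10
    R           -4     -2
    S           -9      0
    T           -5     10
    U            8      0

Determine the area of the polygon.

137

Apply the shoelace formula: 2A = Σ (x_i·y_{i+1} − x_{i+1}·y_i), indices taken mod 6.
Σ = (6) + (-36) + (-18) + (-90) + (-80) + (-56) = -274
Area = |Σ|/2 = 137.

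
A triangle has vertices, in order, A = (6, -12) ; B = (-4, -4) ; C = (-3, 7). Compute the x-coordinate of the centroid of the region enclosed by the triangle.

Apply Gauss's area formula. First the cross-terms c_i = x_i·y_{i+1} − x_{i+1}·y_i:
  -72, -40, -6  ⇒  2A = -118, A = -59.
Then Σ (x_i + x_{i+1})·c_i = 118, so x̄ = 118 / (6·(-59)) = -1/3.

-1/3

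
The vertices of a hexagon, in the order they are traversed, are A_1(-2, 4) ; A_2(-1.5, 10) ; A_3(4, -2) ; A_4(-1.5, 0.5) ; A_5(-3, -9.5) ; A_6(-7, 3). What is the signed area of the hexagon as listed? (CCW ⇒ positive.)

-66.875

Apply the surveyor's formula: 2A = Σ (x_i·y_{i+1} − x_{i+1}·y_i), indices taken mod 6.
Σ = (-14) + (-37) + (-1) + (15.75) + (-75.5) + (-22) = -133.75
Signed area = Σ/2 = -66.875 (negative ⇒ clockwise traversal).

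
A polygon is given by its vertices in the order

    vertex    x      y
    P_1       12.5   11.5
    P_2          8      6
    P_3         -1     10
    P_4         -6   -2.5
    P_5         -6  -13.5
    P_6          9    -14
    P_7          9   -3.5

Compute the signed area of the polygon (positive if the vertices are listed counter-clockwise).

Σ = (-17) + (86) + (62.5) + (66) + (205.5) + (94.5) + (147.25) = 644.75
Signed area = Σ/2 = 322.375 (positive ⇒ counter-clockwise traversal).

322.375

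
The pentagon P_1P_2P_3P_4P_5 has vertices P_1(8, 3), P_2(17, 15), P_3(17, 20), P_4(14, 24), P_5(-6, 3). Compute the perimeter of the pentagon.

|P_1P_2| = √((9)² + (12)²) = √225 = 15
|P_2P_3| = √((0)² + (5)²) = √25 = 5
|P_3P_4| = √((-3)² + (4)²) = √25 = 5
|P_4P_5| = √((-20)² + (-21)²) = √841 = 29
|P_5P_1| = √((14)² + (0)²) = √196 = 14
Perimeter = 15 + 5 + 5 + 29 + 14 = 68.

68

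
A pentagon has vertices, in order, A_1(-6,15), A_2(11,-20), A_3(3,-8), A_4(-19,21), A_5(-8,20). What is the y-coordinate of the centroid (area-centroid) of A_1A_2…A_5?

260/33

Apply Gauss's area formula. First the cross-terms c_i = x_i·y_{i+1} − x_{i+1}·y_i:
  -45, -28, -89, -212, 0  ⇒  2A = -374, A = -187.
Then Σ (y_i + y_{i+1})·c_i = -8840, so ȳ = -8840 / (6·(-187)) = 260/33.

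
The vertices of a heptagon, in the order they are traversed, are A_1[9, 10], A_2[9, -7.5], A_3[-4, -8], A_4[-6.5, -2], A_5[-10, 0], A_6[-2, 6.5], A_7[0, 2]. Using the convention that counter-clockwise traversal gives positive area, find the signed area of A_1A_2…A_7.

-205.25

Apply the shoelace formula: 2A = Σ (x_i·y_{i+1} − x_{i+1}·y_i), indices taken mod 7.
Σ = (-157.5) + (-102) + (-44) + (-20) + (-65) + (-4) + (-18) = -410.5
Signed area = Σ/2 = -205.25 (negative ⇒ clockwise traversal).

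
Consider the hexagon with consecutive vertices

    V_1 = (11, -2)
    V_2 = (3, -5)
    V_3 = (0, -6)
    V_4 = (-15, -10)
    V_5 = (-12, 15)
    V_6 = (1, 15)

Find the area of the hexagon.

V_1→V_2: (11)(-5) − (3)(-2) = -49
V_2→V_3: (3)(-6) − (0)(-5) = -18
V_3→V_4: (0)(-10) − (-15)(-6) = -90
V_4→V_5: (-15)(15) − (-12)(-10) = -345
V_5→V_6: (-12)(15) − (1)(15) = -195
V_6→V_1: (1)(-2) − (11)(15) = -167
Σ = -864
Area = |Σ|/2 = 432.

432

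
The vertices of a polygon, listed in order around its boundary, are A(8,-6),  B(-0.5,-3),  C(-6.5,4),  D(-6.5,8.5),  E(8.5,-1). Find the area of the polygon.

93.25

Apply the surveyor's formula: 2A = Σ (x_i·y_{i+1} − x_{i+1}·y_i), indices taken mod 5.
Σ = (-27) + (-21.5) + (-29.25) + (-65.75) + (-43) = -186.5
Area = |Σ|/2 = 93.25.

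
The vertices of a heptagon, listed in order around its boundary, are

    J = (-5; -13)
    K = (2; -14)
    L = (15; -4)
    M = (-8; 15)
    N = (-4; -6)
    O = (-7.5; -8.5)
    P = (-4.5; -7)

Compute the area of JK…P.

312.875

Apply the shoelace formula: 2A = Σ (x_i·y_{i+1} − x_{i+1}·y_i), indices taken mod 7.
Σ = (96) + (202) + (193) + (108) + (-11) + (14.25) + (23.5) = 625.75
Area = |Σ|/2 = 312.875.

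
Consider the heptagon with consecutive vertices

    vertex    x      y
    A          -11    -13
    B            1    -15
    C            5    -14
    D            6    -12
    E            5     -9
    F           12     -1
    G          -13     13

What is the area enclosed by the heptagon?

A→B: (-11)(-15) − (1)(-13) = 178
B→C: (1)(-14) − (5)(-15) = 61
C→D: (5)(-12) − (6)(-14) = 24
D→E: (6)(-9) − (5)(-12) = 6
E→F: (5)(-1) − (12)(-9) = 103
F→G: (12)(13) − (-13)(-1) = 143
G→A: (-13)(-13) − (-11)(13) = 312
Σ = 827
Area = |Σ|/2 = 413.5.

413.5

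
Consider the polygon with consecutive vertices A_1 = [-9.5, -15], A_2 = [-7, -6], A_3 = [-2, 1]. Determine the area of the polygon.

13.75

Apply the shoelace (surveyor's) formula: 2A = Σ (x_i·y_{i+1} − x_{i+1}·y_i), indices taken mod 3.
Σ = (-48) + (-19) + (39.5) = -27.5
Area = |Σ|/2 = 13.75.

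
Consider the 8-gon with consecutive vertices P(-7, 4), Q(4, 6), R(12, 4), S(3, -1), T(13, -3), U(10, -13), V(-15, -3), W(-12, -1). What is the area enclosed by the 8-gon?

287

Σ = (-58) + (-56) + (-24) + (4) + (-139) + (-225) + (-21) + (-55) = -574
Area = |Σ|/2 = 287.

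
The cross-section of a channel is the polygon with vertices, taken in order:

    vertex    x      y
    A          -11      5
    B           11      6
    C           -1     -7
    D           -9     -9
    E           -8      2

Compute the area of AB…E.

Apply Gauss's area formula: 2A = Σ (x_i·y_{i+1} − x_{i+1}·y_i), indices taken mod 5.
Σ = (-121) + (-71) + (-54) + (-90) + (-18) = -354
Area = |Σ|/2 = 177.

177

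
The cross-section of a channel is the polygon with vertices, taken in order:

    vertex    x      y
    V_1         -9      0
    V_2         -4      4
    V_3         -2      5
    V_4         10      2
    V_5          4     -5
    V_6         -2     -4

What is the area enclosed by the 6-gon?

Σ = (-36) + (-12) + (-54) + (-58) + (-26) + (-36) = -222
Area = |Σ|/2 = 111.

111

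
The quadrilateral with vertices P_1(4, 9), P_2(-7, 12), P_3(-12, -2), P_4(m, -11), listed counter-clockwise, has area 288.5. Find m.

Write out the shoelace sum; only the two edges meeting at P_4 involve m:
2·Area = [((-12)·(-11) − m·(-2)) + (m·9 − 4·(-11))] + 269
       = 11·m + 445 = 577
⇒ m = 12.

12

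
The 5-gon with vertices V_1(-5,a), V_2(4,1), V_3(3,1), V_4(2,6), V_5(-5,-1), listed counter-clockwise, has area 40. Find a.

Write out the shoelace sum; only the two edges meeting at V_1 involve a:
2·Area = [((-5)·a − (-5)·(-1)) + ((-5)·1 − 4·a)] + 45
       = -9·a + 35 = 80
⇒ a = -5.

-5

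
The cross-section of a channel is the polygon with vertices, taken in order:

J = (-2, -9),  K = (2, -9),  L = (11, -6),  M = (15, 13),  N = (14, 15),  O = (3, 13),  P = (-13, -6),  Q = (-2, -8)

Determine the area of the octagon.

Apply Gauss's area formula: 2A = Σ (x_i·y_{i+1} − x_{i+1}·y_i), indices taken mod 8.
J→K: (-2)(-9) − (2)(-9) = 36
K→L: (2)(-6) − (11)(-9) = 87
L→M: (11)(13) − (15)(-6) = 233
M→N: (15)(15) − (14)(13) = 43
N→O: (14)(13) − (3)(15) = 137
O→P: (3)(-6) − (-13)(13) = 151
P→Q: (-13)(-8) − (-2)(-6) = 92
Q→J: (-2)(-9) − (-2)(-8) = 2
Σ = 781
Area = |Σ|/2 = 390.5.

390.5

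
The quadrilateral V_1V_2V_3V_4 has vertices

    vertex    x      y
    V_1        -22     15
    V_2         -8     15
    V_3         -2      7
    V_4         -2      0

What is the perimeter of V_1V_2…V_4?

56

|V_1V_2| = √((14)² + (0)²) = √196 = 14
|V_2V_3| = √((6)² + (-8)²) = √100 = 10
|V_3V_4| = √((0)² + (-7)²) = √49 = 7
|V_4V_1| = √((-20)² + (15)²) = √625 = 25
Perimeter = 14 + 10 + 7 + 25 = 56.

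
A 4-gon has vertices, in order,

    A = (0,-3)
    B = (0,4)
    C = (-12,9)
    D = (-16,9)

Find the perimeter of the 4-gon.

44

|AB| = √((0)² + (7)²) = √49 = 7
|BC| = √((-12)² + (5)²) = √169 = 13
|CD| = √((-4)² + (0)²) = √16 = 4
|DA| = √((16)² + (-12)²) = √400 = 20
Perimeter = 7 + 13 + 4 + 20 = 44.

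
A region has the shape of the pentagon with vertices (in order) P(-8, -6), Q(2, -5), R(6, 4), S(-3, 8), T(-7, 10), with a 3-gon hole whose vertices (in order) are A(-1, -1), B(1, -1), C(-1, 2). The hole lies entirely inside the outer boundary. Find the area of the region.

Outer boundary:
Apply the shoelace (surveyor's) formula: 2A = Σ (x_i·y_{i+1} − x_{i+1}·y_i), indices taken mod 5.
Σ = (52) + (38) + (60) + (26) + (122) = 298
Area = |Σ|/2 = 149.
Hole:
Σ = (2) + (1) + (3) = 6
Area = |Σ|/2 = 3.
Net area = 149 − 3 = 146.

146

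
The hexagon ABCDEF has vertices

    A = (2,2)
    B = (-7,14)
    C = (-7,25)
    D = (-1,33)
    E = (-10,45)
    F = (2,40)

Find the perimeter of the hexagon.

102

|AB| = √((-9)² + (12)²) = √225 = 15
|BC| = √((0)² + (11)²) = √121 = 11
|CD| = √((6)² + (8)²) = √100 = 10
|DE| = √((-9)² + (12)²) = √225 = 15
|EF| = √((12)² + (-5)²) = √169 = 13
|FA| = √((0)² + (-38)²) = √1444 = 38
Perimeter = 15 + 11 + 10 + 15 + 13 + 38 = 102.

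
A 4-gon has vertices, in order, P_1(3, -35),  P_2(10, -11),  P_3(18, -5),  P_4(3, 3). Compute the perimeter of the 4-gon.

|P_1P_2| = √((7)² + (24)²) = √625 = 25
|P_2P_3| = √((8)² + (6)²) = √100 = 10
|P_3P_4| = √((-15)² + (8)²) = √289 = 17
|P_4P_1| = √((0)² + (-38)²) = √1444 = 38
Perimeter = 25 + 10 + 17 + 38 = 90.

90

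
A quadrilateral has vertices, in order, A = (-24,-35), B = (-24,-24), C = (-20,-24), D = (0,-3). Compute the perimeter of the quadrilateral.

84

|AB| = √((0)² + (11)²) = √121 = 11
|BC| = √((4)² + (0)²) = √16 = 4
|CD| = √((20)² + (21)²) = √841 = 29
|DA| = √((-24)² + (-32)²) = √1600 = 40
Perimeter = 11 + 4 + 29 + 40 = 84.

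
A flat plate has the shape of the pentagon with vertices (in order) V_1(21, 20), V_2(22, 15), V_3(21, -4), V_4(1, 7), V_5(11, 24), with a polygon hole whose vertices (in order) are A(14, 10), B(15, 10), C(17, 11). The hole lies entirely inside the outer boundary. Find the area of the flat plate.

Outer boundary:
V_1→V_2: (21)(15) − (22)(20) = -125
V_2→V_3: (22)(-4) − (21)(15) = -403
V_3→V_4: (21)(7) − (1)(-4) = 151
V_4→V_5: (1)(24) − (11)(7) = -53
V_5→V_1: (11)(20) − (21)(24) = -284
Σ = -714
Area = |Σ|/2 = 357.
Hole:
Apply the shoelace (surveyor's) formula: 2A = Σ (x_i·y_{i+1} − x_{i+1}·y_i), indices taken mod 3.
Σ = (-10) + (-5) + (16) = 1
Area = |Σ|/2 = 0.5.
Net area = 357 − 0.5 = 356.5.

356.5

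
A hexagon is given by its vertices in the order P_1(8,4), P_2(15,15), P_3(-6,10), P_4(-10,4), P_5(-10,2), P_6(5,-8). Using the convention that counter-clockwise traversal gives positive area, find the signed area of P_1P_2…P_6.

Apply the shoelace (surveyor's) formula: 2A = Σ (x_i·y_{i+1} − x_{i+1}·y_i), indices taken mod 6.
P_1→P_2: (8)(15) − (15)(4) = 60
P_2→P_3: (15)(10) − (-6)(15) = 240
P_3→P_4: (-6)(4) − (-10)(10) = 76
P_4→P_5: (-10)(2) − (-10)(4) = 20
P_5→P_6: (-10)(-8) − (5)(2) = 70
P_6→P_1: (5)(4) − (8)(-8) = 84
Σ = 550
Signed area = Σ/2 = 275 (positive ⇒ counter-clockwise traversal).

275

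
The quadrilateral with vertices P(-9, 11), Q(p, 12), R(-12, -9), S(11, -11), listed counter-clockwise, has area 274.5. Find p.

-13

Write out the shoelace sum; only the two edges meeting at Q involve p:
2·Area = [((-9)·12 − p·11) + (p·(-9) − (-12)·12)] + 253
       = -20·p + 289 = 549
⇒ p = -13.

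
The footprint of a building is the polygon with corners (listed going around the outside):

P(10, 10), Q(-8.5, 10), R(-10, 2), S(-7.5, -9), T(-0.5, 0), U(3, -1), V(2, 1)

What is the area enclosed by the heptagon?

Cross-terms: 185, 83, 105, -4.5, 0.5, 5, 10  ⇒  Σ = 384
Area = |Σ|/2 = 192.

192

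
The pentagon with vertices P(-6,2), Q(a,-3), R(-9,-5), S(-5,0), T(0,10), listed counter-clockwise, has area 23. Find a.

-10

Write out the shoelace sum; only the two edges meeting at Q involve a:
2·Area = [((-6)·(-3) − a·2) + (a·(-5) − (-9)·(-3))] + -15
       = -7·a + -24 = 46
⇒ a = -10.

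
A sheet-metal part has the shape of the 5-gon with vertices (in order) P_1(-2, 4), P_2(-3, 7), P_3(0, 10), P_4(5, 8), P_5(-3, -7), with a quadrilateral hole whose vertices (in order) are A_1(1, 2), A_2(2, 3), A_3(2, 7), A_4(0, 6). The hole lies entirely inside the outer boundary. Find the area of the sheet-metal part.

Outer boundary:
Apply the shoelace (surveyor's) formula: 2A = Σ (x_i·y_{i+1} − x_{i+1}·y_i), indices taken mod 5.
P_1→P_2: (-2)(7) − (-3)(4) = -2
P_2→P_3: (-3)(10) − (0)(7) = -30
P_3→P_4: (0)(8) − (5)(10) = -50
P_4→P_5: (5)(-7) − (-3)(8) = -11
P_5→P_1: (-3)(4) − (-2)(-7) = -26
Σ = -119
Area = |Σ|/2 = 59.5.
Hole:
Apply the shoelace formula: 2A = Σ (x_i·y_{i+1} − x_{i+1}·y_i), indices taken mod 4.
Σ = (-1) + (8) + (12) + (-6) = 13
Area = |Σ|/2 = 6.5.
Net area = 59.5 − 6.5 = 53.

53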